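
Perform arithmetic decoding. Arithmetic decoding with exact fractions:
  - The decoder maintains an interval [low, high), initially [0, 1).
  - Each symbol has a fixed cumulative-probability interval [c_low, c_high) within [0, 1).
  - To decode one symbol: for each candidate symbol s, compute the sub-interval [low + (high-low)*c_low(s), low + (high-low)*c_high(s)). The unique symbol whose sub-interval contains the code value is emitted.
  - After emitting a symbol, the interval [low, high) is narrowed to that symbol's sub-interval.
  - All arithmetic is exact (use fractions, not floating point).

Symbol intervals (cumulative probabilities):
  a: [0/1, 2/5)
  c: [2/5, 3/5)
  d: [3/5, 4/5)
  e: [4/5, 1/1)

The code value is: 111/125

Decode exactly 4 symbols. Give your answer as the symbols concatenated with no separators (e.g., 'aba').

Answer: ecac

Derivation:
Step 1: interval [0/1, 1/1), width = 1/1 - 0/1 = 1/1
  'a': [0/1 + 1/1*0/1, 0/1 + 1/1*2/5) = [0/1, 2/5)
  'c': [0/1 + 1/1*2/5, 0/1 + 1/1*3/5) = [2/5, 3/5)
  'd': [0/1 + 1/1*3/5, 0/1 + 1/1*4/5) = [3/5, 4/5)
  'e': [0/1 + 1/1*4/5, 0/1 + 1/1*1/1) = [4/5, 1/1) <- contains code 111/125
  emit 'e', narrow to [4/5, 1/1)
Step 2: interval [4/5, 1/1), width = 1/1 - 4/5 = 1/5
  'a': [4/5 + 1/5*0/1, 4/5 + 1/5*2/5) = [4/5, 22/25)
  'c': [4/5 + 1/5*2/5, 4/5 + 1/5*3/5) = [22/25, 23/25) <- contains code 111/125
  'd': [4/5 + 1/5*3/5, 4/5 + 1/5*4/5) = [23/25, 24/25)
  'e': [4/5 + 1/5*4/5, 4/5 + 1/5*1/1) = [24/25, 1/1)
  emit 'c', narrow to [22/25, 23/25)
Step 3: interval [22/25, 23/25), width = 23/25 - 22/25 = 1/25
  'a': [22/25 + 1/25*0/1, 22/25 + 1/25*2/5) = [22/25, 112/125) <- contains code 111/125
  'c': [22/25 + 1/25*2/5, 22/25 + 1/25*3/5) = [112/125, 113/125)
  'd': [22/25 + 1/25*3/5, 22/25 + 1/25*4/5) = [113/125, 114/125)
  'e': [22/25 + 1/25*4/5, 22/25 + 1/25*1/1) = [114/125, 23/25)
  emit 'a', narrow to [22/25, 112/125)
Step 4: interval [22/25, 112/125), width = 112/125 - 22/25 = 2/125
  'a': [22/25 + 2/125*0/1, 22/25 + 2/125*2/5) = [22/25, 554/625)
  'c': [22/25 + 2/125*2/5, 22/25 + 2/125*3/5) = [554/625, 556/625) <- contains code 111/125
  'd': [22/25 + 2/125*3/5, 22/25 + 2/125*4/5) = [556/625, 558/625)
  'e': [22/25 + 2/125*4/5, 22/25 + 2/125*1/1) = [558/625, 112/125)
  emit 'c', narrow to [554/625, 556/625)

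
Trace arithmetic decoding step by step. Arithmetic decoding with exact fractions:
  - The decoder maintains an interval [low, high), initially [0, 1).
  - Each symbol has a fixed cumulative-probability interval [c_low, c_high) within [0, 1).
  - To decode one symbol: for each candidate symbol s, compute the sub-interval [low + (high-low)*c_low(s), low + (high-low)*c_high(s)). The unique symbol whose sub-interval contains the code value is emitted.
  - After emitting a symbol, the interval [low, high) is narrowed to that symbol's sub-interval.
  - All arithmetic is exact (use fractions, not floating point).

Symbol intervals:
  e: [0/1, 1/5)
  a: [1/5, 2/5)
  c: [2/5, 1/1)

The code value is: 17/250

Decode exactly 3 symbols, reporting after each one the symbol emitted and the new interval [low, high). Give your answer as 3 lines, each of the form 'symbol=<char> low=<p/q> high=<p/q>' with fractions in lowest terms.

Answer: symbol=e low=0/1 high=1/5
symbol=a low=1/25 high=2/25
symbol=c low=7/125 high=2/25

Derivation:
Step 1: interval [0/1, 1/1), width = 1/1 - 0/1 = 1/1
  'e': [0/1 + 1/1*0/1, 0/1 + 1/1*1/5) = [0/1, 1/5) <- contains code 17/250
  'a': [0/1 + 1/1*1/5, 0/1 + 1/1*2/5) = [1/5, 2/5)
  'c': [0/1 + 1/1*2/5, 0/1 + 1/1*1/1) = [2/5, 1/1)
  emit 'e', narrow to [0/1, 1/5)
Step 2: interval [0/1, 1/5), width = 1/5 - 0/1 = 1/5
  'e': [0/1 + 1/5*0/1, 0/1 + 1/5*1/5) = [0/1, 1/25)
  'a': [0/1 + 1/5*1/5, 0/1 + 1/5*2/5) = [1/25, 2/25) <- contains code 17/250
  'c': [0/1 + 1/5*2/5, 0/1 + 1/5*1/1) = [2/25, 1/5)
  emit 'a', narrow to [1/25, 2/25)
Step 3: interval [1/25, 2/25), width = 2/25 - 1/25 = 1/25
  'e': [1/25 + 1/25*0/1, 1/25 + 1/25*1/5) = [1/25, 6/125)
  'a': [1/25 + 1/25*1/5, 1/25 + 1/25*2/5) = [6/125, 7/125)
  'c': [1/25 + 1/25*2/5, 1/25 + 1/25*1/1) = [7/125, 2/25) <- contains code 17/250
  emit 'c', narrow to [7/125, 2/25)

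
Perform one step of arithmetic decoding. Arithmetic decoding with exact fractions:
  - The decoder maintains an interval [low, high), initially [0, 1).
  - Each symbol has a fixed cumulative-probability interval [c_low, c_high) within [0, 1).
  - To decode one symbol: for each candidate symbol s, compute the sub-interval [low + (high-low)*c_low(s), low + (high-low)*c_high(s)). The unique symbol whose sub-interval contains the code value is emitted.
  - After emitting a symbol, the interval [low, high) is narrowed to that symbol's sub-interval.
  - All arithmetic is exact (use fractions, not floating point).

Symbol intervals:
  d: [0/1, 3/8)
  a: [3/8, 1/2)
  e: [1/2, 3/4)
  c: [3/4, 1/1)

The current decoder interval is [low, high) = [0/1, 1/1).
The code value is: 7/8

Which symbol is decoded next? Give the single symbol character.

Interval width = high − low = 1/1 − 0/1 = 1/1
Scaled code = (code − low) / width = (7/8 − 0/1) / 1/1 = 7/8
  d: [0/1, 3/8) 
  a: [3/8, 1/2) 
  e: [1/2, 3/4) 
  c: [3/4, 1/1) ← scaled code falls here ✓

Answer: c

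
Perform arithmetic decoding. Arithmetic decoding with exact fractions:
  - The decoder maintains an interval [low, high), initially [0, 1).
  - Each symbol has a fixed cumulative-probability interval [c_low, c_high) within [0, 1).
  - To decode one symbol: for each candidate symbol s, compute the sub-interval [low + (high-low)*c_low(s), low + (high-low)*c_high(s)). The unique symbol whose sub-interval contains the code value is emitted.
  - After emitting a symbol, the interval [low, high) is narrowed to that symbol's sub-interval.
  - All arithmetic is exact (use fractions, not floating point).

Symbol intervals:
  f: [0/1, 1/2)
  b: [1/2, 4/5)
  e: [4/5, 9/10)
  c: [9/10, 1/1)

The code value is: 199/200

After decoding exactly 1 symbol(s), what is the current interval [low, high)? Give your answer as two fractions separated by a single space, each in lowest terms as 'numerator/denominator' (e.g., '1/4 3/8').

Step 1: interval [0/1, 1/1), width = 1/1 - 0/1 = 1/1
  'f': [0/1 + 1/1*0/1, 0/1 + 1/1*1/2) = [0/1, 1/2)
  'b': [0/1 + 1/1*1/2, 0/1 + 1/1*4/5) = [1/2, 4/5)
  'e': [0/1 + 1/1*4/5, 0/1 + 1/1*9/10) = [4/5, 9/10)
  'c': [0/1 + 1/1*9/10, 0/1 + 1/1*1/1) = [9/10, 1/1) <- contains code 199/200
  emit 'c', narrow to [9/10, 1/1)

Answer: 9/10 1/1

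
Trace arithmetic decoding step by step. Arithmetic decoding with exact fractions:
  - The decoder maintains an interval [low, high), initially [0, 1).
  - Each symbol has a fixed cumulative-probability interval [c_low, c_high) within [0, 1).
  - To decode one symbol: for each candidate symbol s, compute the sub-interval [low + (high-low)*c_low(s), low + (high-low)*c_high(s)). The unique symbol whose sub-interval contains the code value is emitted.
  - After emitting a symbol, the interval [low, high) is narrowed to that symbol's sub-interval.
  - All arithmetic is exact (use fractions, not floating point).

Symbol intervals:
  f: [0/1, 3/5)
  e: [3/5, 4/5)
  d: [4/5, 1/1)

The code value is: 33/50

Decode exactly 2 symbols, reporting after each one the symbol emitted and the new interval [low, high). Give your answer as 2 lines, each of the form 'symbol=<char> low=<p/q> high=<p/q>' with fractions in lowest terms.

Answer: symbol=e low=3/5 high=4/5
symbol=f low=3/5 high=18/25

Derivation:
Step 1: interval [0/1, 1/1), width = 1/1 - 0/1 = 1/1
  'f': [0/1 + 1/1*0/1, 0/1 + 1/1*3/5) = [0/1, 3/5)
  'e': [0/1 + 1/1*3/5, 0/1 + 1/1*4/5) = [3/5, 4/5) <- contains code 33/50
  'd': [0/1 + 1/1*4/5, 0/1 + 1/1*1/1) = [4/5, 1/1)
  emit 'e', narrow to [3/5, 4/5)
Step 2: interval [3/5, 4/5), width = 4/5 - 3/5 = 1/5
  'f': [3/5 + 1/5*0/1, 3/5 + 1/5*3/5) = [3/5, 18/25) <- contains code 33/50
  'e': [3/5 + 1/5*3/5, 3/5 + 1/5*4/5) = [18/25, 19/25)
  'd': [3/5 + 1/5*4/5, 3/5 + 1/5*1/1) = [19/25, 4/5)
  emit 'f', narrow to [3/5, 18/25)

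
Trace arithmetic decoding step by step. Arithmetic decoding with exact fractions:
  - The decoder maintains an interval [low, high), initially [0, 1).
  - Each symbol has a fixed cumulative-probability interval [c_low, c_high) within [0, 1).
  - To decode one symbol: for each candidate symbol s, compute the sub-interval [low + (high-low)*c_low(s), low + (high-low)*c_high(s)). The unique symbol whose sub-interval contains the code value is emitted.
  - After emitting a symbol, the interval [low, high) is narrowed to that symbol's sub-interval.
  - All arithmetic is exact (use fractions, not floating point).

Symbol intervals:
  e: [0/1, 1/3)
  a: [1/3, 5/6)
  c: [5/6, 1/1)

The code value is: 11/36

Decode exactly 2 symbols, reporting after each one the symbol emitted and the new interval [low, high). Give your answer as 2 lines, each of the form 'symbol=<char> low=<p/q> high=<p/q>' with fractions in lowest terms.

Step 1: interval [0/1, 1/1), width = 1/1 - 0/1 = 1/1
  'e': [0/1 + 1/1*0/1, 0/1 + 1/1*1/3) = [0/1, 1/3) <- contains code 11/36
  'a': [0/1 + 1/1*1/3, 0/1 + 1/1*5/6) = [1/3, 5/6)
  'c': [0/1 + 1/1*5/6, 0/1 + 1/1*1/1) = [5/6, 1/1)
  emit 'e', narrow to [0/1, 1/3)
Step 2: interval [0/1, 1/3), width = 1/3 - 0/1 = 1/3
  'e': [0/1 + 1/3*0/1, 0/1 + 1/3*1/3) = [0/1, 1/9)
  'a': [0/1 + 1/3*1/3, 0/1 + 1/3*5/6) = [1/9, 5/18)
  'c': [0/1 + 1/3*5/6, 0/1 + 1/3*1/1) = [5/18, 1/3) <- contains code 11/36
  emit 'c', narrow to [5/18, 1/3)

Answer: symbol=e low=0/1 high=1/3
symbol=c low=5/18 high=1/3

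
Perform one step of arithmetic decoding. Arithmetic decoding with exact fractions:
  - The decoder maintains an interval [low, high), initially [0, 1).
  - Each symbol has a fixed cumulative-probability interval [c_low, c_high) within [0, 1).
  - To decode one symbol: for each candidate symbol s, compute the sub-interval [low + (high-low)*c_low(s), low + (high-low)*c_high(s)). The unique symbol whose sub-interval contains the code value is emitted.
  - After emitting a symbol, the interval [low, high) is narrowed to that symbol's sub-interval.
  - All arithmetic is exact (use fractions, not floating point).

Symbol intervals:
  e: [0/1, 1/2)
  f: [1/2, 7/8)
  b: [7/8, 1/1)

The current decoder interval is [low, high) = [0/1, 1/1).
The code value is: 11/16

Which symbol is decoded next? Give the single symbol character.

Answer: f

Derivation:
Interval width = high − low = 1/1 − 0/1 = 1/1
Scaled code = (code − low) / width = (11/16 − 0/1) / 1/1 = 11/16
  e: [0/1, 1/2) 
  f: [1/2, 7/8) ← scaled code falls here ✓
  b: [7/8, 1/1) 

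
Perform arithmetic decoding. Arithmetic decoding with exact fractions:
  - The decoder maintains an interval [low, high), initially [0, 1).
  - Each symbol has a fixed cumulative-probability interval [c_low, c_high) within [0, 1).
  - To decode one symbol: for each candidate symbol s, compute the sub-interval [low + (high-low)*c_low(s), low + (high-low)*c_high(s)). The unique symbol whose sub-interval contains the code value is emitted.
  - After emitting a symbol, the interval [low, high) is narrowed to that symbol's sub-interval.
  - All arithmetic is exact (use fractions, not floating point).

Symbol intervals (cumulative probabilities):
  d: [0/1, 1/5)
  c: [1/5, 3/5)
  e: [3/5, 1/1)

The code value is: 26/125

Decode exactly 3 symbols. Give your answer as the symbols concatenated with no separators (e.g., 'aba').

Answer: cdd

Derivation:
Step 1: interval [0/1, 1/1), width = 1/1 - 0/1 = 1/1
  'd': [0/1 + 1/1*0/1, 0/1 + 1/1*1/5) = [0/1, 1/5)
  'c': [0/1 + 1/1*1/5, 0/1 + 1/1*3/5) = [1/5, 3/5) <- contains code 26/125
  'e': [0/1 + 1/1*3/5, 0/1 + 1/1*1/1) = [3/5, 1/1)
  emit 'c', narrow to [1/5, 3/5)
Step 2: interval [1/5, 3/5), width = 3/5 - 1/5 = 2/5
  'd': [1/5 + 2/5*0/1, 1/5 + 2/5*1/5) = [1/5, 7/25) <- contains code 26/125
  'c': [1/5 + 2/5*1/5, 1/5 + 2/5*3/5) = [7/25, 11/25)
  'e': [1/5 + 2/5*3/5, 1/5 + 2/5*1/1) = [11/25, 3/5)
  emit 'd', narrow to [1/5, 7/25)
Step 3: interval [1/5, 7/25), width = 7/25 - 1/5 = 2/25
  'd': [1/5 + 2/25*0/1, 1/5 + 2/25*1/5) = [1/5, 27/125) <- contains code 26/125
  'c': [1/5 + 2/25*1/5, 1/5 + 2/25*3/5) = [27/125, 31/125)
  'e': [1/5 + 2/25*3/5, 1/5 + 2/25*1/1) = [31/125, 7/25)
  emit 'd', narrow to [1/5, 27/125)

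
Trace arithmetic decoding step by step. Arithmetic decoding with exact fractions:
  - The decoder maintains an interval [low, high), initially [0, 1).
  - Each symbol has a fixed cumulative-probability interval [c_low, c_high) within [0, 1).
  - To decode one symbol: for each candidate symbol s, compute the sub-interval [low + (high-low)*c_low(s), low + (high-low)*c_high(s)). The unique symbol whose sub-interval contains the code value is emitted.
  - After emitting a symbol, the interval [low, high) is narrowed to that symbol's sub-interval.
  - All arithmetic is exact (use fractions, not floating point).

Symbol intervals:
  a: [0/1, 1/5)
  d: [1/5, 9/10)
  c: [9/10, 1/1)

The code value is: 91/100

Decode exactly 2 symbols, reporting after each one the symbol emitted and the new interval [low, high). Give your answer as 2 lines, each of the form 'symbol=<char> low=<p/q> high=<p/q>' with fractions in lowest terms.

Step 1: interval [0/1, 1/1), width = 1/1 - 0/1 = 1/1
  'a': [0/1 + 1/1*0/1, 0/1 + 1/1*1/5) = [0/1, 1/5)
  'd': [0/1 + 1/1*1/5, 0/1 + 1/1*9/10) = [1/5, 9/10)
  'c': [0/1 + 1/1*9/10, 0/1 + 1/1*1/1) = [9/10, 1/1) <- contains code 91/100
  emit 'c', narrow to [9/10, 1/1)
Step 2: interval [9/10, 1/1), width = 1/1 - 9/10 = 1/10
  'a': [9/10 + 1/10*0/1, 9/10 + 1/10*1/5) = [9/10, 23/25) <- contains code 91/100
  'd': [9/10 + 1/10*1/5, 9/10 + 1/10*9/10) = [23/25, 99/100)
  'c': [9/10 + 1/10*9/10, 9/10 + 1/10*1/1) = [99/100, 1/1)
  emit 'a', narrow to [9/10, 23/25)

Answer: symbol=c low=9/10 high=1/1
symbol=a low=9/10 high=23/25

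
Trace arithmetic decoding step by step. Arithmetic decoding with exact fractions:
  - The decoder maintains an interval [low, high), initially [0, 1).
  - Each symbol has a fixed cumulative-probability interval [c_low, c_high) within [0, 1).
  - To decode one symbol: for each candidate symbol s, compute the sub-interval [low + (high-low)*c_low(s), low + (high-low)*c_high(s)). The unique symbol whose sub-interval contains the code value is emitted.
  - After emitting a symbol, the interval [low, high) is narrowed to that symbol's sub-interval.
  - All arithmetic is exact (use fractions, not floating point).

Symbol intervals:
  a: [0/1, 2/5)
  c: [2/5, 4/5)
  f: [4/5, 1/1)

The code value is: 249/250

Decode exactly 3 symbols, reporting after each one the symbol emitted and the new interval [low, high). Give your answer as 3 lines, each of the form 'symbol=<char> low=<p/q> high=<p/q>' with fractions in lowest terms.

Answer: symbol=f low=4/5 high=1/1
symbol=f low=24/25 high=1/1
symbol=f low=124/125 high=1/1

Derivation:
Step 1: interval [0/1, 1/1), width = 1/1 - 0/1 = 1/1
  'a': [0/1 + 1/1*0/1, 0/1 + 1/1*2/5) = [0/1, 2/5)
  'c': [0/1 + 1/1*2/5, 0/1 + 1/1*4/5) = [2/5, 4/5)
  'f': [0/1 + 1/1*4/5, 0/1 + 1/1*1/1) = [4/5, 1/1) <- contains code 249/250
  emit 'f', narrow to [4/5, 1/1)
Step 2: interval [4/5, 1/1), width = 1/1 - 4/5 = 1/5
  'a': [4/5 + 1/5*0/1, 4/5 + 1/5*2/5) = [4/5, 22/25)
  'c': [4/5 + 1/5*2/5, 4/5 + 1/5*4/5) = [22/25, 24/25)
  'f': [4/5 + 1/5*4/5, 4/5 + 1/5*1/1) = [24/25, 1/1) <- contains code 249/250
  emit 'f', narrow to [24/25, 1/1)
Step 3: interval [24/25, 1/1), width = 1/1 - 24/25 = 1/25
  'a': [24/25 + 1/25*0/1, 24/25 + 1/25*2/5) = [24/25, 122/125)
  'c': [24/25 + 1/25*2/5, 24/25 + 1/25*4/5) = [122/125, 124/125)
  'f': [24/25 + 1/25*4/5, 24/25 + 1/25*1/1) = [124/125, 1/1) <- contains code 249/250
  emit 'f', narrow to [124/125, 1/1)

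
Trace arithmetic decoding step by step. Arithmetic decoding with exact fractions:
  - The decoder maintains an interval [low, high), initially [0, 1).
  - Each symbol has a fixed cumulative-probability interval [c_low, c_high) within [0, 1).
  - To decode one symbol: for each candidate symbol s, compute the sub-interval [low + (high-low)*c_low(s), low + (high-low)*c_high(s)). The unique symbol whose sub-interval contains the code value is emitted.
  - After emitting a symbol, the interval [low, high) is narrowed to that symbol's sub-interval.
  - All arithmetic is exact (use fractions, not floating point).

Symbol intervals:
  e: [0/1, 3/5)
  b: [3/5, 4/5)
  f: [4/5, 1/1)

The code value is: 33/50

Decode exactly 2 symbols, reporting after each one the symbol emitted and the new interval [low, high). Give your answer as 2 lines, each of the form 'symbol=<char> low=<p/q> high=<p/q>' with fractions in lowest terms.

Answer: symbol=b low=3/5 high=4/5
symbol=e low=3/5 high=18/25

Derivation:
Step 1: interval [0/1, 1/1), width = 1/1 - 0/1 = 1/1
  'e': [0/1 + 1/1*0/1, 0/1 + 1/1*3/5) = [0/1, 3/5)
  'b': [0/1 + 1/1*3/5, 0/1 + 1/1*4/5) = [3/5, 4/5) <- contains code 33/50
  'f': [0/1 + 1/1*4/5, 0/1 + 1/1*1/1) = [4/5, 1/1)
  emit 'b', narrow to [3/5, 4/5)
Step 2: interval [3/5, 4/5), width = 4/5 - 3/5 = 1/5
  'e': [3/5 + 1/5*0/1, 3/5 + 1/5*3/5) = [3/5, 18/25) <- contains code 33/50
  'b': [3/5 + 1/5*3/5, 3/5 + 1/5*4/5) = [18/25, 19/25)
  'f': [3/5 + 1/5*4/5, 3/5 + 1/5*1/1) = [19/25, 4/5)
  emit 'e', narrow to [3/5, 18/25)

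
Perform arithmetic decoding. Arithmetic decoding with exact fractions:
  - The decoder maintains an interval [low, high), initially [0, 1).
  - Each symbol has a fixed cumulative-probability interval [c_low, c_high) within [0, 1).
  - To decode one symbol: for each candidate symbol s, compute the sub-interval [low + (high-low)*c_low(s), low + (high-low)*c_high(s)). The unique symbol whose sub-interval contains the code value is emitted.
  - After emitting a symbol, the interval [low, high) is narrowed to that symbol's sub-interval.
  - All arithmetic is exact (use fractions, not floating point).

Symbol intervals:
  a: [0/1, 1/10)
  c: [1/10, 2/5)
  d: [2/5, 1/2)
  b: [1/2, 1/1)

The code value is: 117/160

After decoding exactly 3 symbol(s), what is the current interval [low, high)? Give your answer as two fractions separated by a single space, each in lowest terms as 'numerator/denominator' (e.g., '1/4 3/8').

Answer: 29/40 3/4

Derivation:
Step 1: interval [0/1, 1/1), width = 1/1 - 0/1 = 1/1
  'a': [0/1 + 1/1*0/1, 0/1 + 1/1*1/10) = [0/1, 1/10)
  'c': [0/1 + 1/1*1/10, 0/1 + 1/1*2/5) = [1/10, 2/5)
  'd': [0/1 + 1/1*2/5, 0/1 + 1/1*1/2) = [2/5, 1/2)
  'b': [0/1 + 1/1*1/2, 0/1 + 1/1*1/1) = [1/2, 1/1) <- contains code 117/160
  emit 'b', narrow to [1/2, 1/1)
Step 2: interval [1/2, 1/1), width = 1/1 - 1/2 = 1/2
  'a': [1/2 + 1/2*0/1, 1/2 + 1/2*1/10) = [1/2, 11/20)
  'c': [1/2 + 1/2*1/10, 1/2 + 1/2*2/5) = [11/20, 7/10)
  'd': [1/2 + 1/2*2/5, 1/2 + 1/2*1/2) = [7/10, 3/4) <- contains code 117/160
  'b': [1/2 + 1/2*1/2, 1/2 + 1/2*1/1) = [3/4, 1/1)
  emit 'd', narrow to [7/10, 3/4)
Step 3: interval [7/10, 3/4), width = 3/4 - 7/10 = 1/20
  'a': [7/10 + 1/20*0/1, 7/10 + 1/20*1/10) = [7/10, 141/200)
  'c': [7/10 + 1/20*1/10, 7/10 + 1/20*2/5) = [141/200, 18/25)
  'd': [7/10 + 1/20*2/5, 7/10 + 1/20*1/2) = [18/25, 29/40)
  'b': [7/10 + 1/20*1/2, 7/10 + 1/20*1/1) = [29/40, 3/4) <- contains code 117/160
  emit 'b', narrow to [29/40, 3/4)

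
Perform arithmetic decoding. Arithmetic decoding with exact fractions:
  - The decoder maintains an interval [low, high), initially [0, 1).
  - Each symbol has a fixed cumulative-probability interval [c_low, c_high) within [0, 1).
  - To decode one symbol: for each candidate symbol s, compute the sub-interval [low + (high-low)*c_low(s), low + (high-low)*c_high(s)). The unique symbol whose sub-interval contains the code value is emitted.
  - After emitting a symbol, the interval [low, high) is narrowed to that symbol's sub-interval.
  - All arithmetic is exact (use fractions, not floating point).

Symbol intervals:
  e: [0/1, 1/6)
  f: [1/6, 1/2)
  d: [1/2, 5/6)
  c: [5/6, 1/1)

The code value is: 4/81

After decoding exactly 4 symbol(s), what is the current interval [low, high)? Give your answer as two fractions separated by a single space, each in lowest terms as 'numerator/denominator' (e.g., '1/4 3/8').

Answer: 5/108 17/324

Derivation:
Step 1: interval [0/1, 1/1), width = 1/1 - 0/1 = 1/1
  'e': [0/1 + 1/1*0/1, 0/1 + 1/1*1/6) = [0/1, 1/6) <- contains code 4/81
  'f': [0/1 + 1/1*1/6, 0/1 + 1/1*1/2) = [1/6, 1/2)
  'd': [0/1 + 1/1*1/2, 0/1 + 1/1*5/6) = [1/2, 5/6)
  'c': [0/1 + 1/1*5/6, 0/1 + 1/1*1/1) = [5/6, 1/1)
  emit 'e', narrow to [0/1, 1/6)
Step 2: interval [0/1, 1/6), width = 1/6 - 0/1 = 1/6
  'e': [0/1 + 1/6*0/1, 0/1 + 1/6*1/6) = [0/1, 1/36)
  'f': [0/1 + 1/6*1/6, 0/1 + 1/6*1/2) = [1/36, 1/12) <- contains code 4/81
  'd': [0/1 + 1/6*1/2, 0/1 + 1/6*5/6) = [1/12, 5/36)
  'c': [0/1 + 1/6*5/6, 0/1 + 1/6*1/1) = [5/36, 1/6)
  emit 'f', narrow to [1/36, 1/12)
Step 3: interval [1/36, 1/12), width = 1/12 - 1/36 = 1/18
  'e': [1/36 + 1/18*0/1, 1/36 + 1/18*1/6) = [1/36, 1/27)
  'f': [1/36 + 1/18*1/6, 1/36 + 1/18*1/2) = [1/27, 1/18) <- contains code 4/81
  'd': [1/36 + 1/18*1/2, 1/36 + 1/18*5/6) = [1/18, 2/27)
  'c': [1/36 + 1/18*5/6, 1/36 + 1/18*1/1) = [2/27, 1/12)
  emit 'f', narrow to [1/27, 1/18)
Step 4: interval [1/27, 1/18), width = 1/18 - 1/27 = 1/54
  'e': [1/27 + 1/54*0/1, 1/27 + 1/54*1/6) = [1/27, 13/324)
  'f': [1/27 + 1/54*1/6, 1/27 + 1/54*1/2) = [13/324, 5/108)
  'd': [1/27 + 1/54*1/2, 1/27 + 1/54*5/6) = [5/108, 17/324) <- contains code 4/81
  'c': [1/27 + 1/54*5/6, 1/27 + 1/54*1/1) = [17/324, 1/18)
  emit 'd', narrow to [5/108, 17/324)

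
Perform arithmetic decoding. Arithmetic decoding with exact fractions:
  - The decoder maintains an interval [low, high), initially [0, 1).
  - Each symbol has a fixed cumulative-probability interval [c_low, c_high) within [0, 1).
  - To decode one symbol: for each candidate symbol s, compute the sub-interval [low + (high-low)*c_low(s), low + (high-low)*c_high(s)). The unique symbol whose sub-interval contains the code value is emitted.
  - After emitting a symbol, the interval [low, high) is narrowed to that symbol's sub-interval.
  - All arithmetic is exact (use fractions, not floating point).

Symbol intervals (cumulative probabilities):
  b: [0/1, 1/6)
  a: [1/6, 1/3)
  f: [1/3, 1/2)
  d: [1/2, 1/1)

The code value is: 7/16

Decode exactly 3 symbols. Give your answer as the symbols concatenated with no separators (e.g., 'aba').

Answer: fda

Derivation:
Step 1: interval [0/1, 1/1), width = 1/1 - 0/1 = 1/1
  'b': [0/1 + 1/1*0/1, 0/1 + 1/1*1/6) = [0/1, 1/6)
  'a': [0/1 + 1/1*1/6, 0/1 + 1/1*1/3) = [1/6, 1/3)
  'f': [0/1 + 1/1*1/3, 0/1 + 1/1*1/2) = [1/3, 1/2) <- contains code 7/16
  'd': [0/1 + 1/1*1/2, 0/1 + 1/1*1/1) = [1/2, 1/1)
  emit 'f', narrow to [1/3, 1/2)
Step 2: interval [1/3, 1/2), width = 1/2 - 1/3 = 1/6
  'b': [1/3 + 1/6*0/1, 1/3 + 1/6*1/6) = [1/3, 13/36)
  'a': [1/3 + 1/6*1/6, 1/3 + 1/6*1/3) = [13/36, 7/18)
  'f': [1/3 + 1/6*1/3, 1/3 + 1/6*1/2) = [7/18, 5/12)
  'd': [1/3 + 1/6*1/2, 1/3 + 1/6*1/1) = [5/12, 1/2) <- contains code 7/16
  emit 'd', narrow to [5/12, 1/2)
Step 3: interval [5/12, 1/2), width = 1/2 - 5/12 = 1/12
  'b': [5/12 + 1/12*0/1, 5/12 + 1/12*1/6) = [5/12, 31/72)
  'a': [5/12 + 1/12*1/6, 5/12 + 1/12*1/3) = [31/72, 4/9) <- contains code 7/16
  'f': [5/12 + 1/12*1/3, 5/12 + 1/12*1/2) = [4/9, 11/24)
  'd': [5/12 + 1/12*1/2, 5/12 + 1/12*1/1) = [11/24, 1/2)
  emit 'a', narrow to [31/72, 4/9)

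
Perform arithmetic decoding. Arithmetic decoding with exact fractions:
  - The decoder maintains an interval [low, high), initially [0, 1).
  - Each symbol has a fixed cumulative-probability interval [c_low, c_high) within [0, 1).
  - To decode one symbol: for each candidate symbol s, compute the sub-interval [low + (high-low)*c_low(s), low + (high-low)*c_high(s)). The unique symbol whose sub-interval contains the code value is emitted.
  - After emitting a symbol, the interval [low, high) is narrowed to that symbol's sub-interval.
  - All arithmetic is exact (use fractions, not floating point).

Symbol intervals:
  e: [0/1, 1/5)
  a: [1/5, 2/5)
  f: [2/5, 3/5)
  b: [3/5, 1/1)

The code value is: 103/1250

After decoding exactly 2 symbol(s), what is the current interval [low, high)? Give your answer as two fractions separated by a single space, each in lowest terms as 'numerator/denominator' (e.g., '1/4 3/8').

Answer: 2/25 3/25

Derivation:
Step 1: interval [0/1, 1/1), width = 1/1 - 0/1 = 1/1
  'e': [0/1 + 1/1*0/1, 0/1 + 1/1*1/5) = [0/1, 1/5) <- contains code 103/1250
  'a': [0/1 + 1/1*1/5, 0/1 + 1/1*2/5) = [1/5, 2/5)
  'f': [0/1 + 1/1*2/5, 0/1 + 1/1*3/5) = [2/5, 3/5)
  'b': [0/1 + 1/1*3/5, 0/1 + 1/1*1/1) = [3/5, 1/1)
  emit 'e', narrow to [0/1, 1/5)
Step 2: interval [0/1, 1/5), width = 1/5 - 0/1 = 1/5
  'e': [0/1 + 1/5*0/1, 0/1 + 1/5*1/5) = [0/1, 1/25)
  'a': [0/1 + 1/5*1/5, 0/1 + 1/5*2/5) = [1/25, 2/25)
  'f': [0/1 + 1/5*2/5, 0/1 + 1/5*3/5) = [2/25, 3/25) <- contains code 103/1250
  'b': [0/1 + 1/5*3/5, 0/1 + 1/5*1/1) = [3/25, 1/5)
  emit 'f', narrow to [2/25, 3/25)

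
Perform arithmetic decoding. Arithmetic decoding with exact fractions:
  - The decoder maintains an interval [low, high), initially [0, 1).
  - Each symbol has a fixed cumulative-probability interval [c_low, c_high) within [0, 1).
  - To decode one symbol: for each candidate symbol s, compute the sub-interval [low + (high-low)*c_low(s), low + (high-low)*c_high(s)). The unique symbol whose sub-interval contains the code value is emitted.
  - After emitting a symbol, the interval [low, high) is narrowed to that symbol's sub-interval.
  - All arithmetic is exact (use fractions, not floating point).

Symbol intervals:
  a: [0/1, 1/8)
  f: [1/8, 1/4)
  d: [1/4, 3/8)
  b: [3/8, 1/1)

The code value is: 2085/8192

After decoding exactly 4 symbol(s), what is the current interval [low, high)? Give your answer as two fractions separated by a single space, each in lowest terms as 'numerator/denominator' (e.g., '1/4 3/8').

Step 1: interval [0/1, 1/1), width = 1/1 - 0/1 = 1/1
  'a': [0/1 + 1/1*0/1, 0/1 + 1/1*1/8) = [0/1, 1/8)
  'f': [0/1 + 1/1*1/8, 0/1 + 1/1*1/4) = [1/8, 1/4)
  'd': [0/1 + 1/1*1/4, 0/1 + 1/1*3/8) = [1/4, 3/8) <- contains code 2085/8192
  'b': [0/1 + 1/1*3/8, 0/1 + 1/1*1/1) = [3/8, 1/1)
  emit 'd', narrow to [1/4, 3/8)
Step 2: interval [1/4, 3/8), width = 3/8 - 1/4 = 1/8
  'a': [1/4 + 1/8*0/1, 1/4 + 1/8*1/8) = [1/4, 17/64) <- contains code 2085/8192
  'f': [1/4 + 1/8*1/8, 1/4 + 1/8*1/4) = [17/64, 9/32)
  'd': [1/4 + 1/8*1/4, 1/4 + 1/8*3/8) = [9/32, 19/64)
  'b': [1/4 + 1/8*3/8, 1/4 + 1/8*1/1) = [19/64, 3/8)
  emit 'a', narrow to [1/4, 17/64)
Step 3: interval [1/4, 17/64), width = 17/64 - 1/4 = 1/64
  'a': [1/4 + 1/64*0/1, 1/4 + 1/64*1/8) = [1/4, 129/512)
  'f': [1/4 + 1/64*1/8, 1/4 + 1/64*1/4) = [129/512, 65/256)
  'd': [1/4 + 1/64*1/4, 1/4 + 1/64*3/8) = [65/256, 131/512) <- contains code 2085/8192
  'b': [1/4 + 1/64*3/8, 1/4 + 1/64*1/1) = [131/512, 17/64)
  emit 'd', narrow to [65/256, 131/512)
Step 4: interval [65/256, 131/512), width = 131/512 - 65/256 = 1/512
  'a': [65/256 + 1/512*0/1, 65/256 + 1/512*1/8) = [65/256, 1041/4096)
  'f': [65/256 + 1/512*1/8, 65/256 + 1/512*1/4) = [1041/4096, 521/2048)
  'd': [65/256 + 1/512*1/4, 65/256 + 1/512*3/8) = [521/2048, 1043/4096) <- contains code 2085/8192
  'b': [65/256 + 1/512*3/8, 65/256 + 1/512*1/1) = [1043/4096, 131/512)
  emit 'd', narrow to [521/2048, 1043/4096)

Answer: 521/2048 1043/4096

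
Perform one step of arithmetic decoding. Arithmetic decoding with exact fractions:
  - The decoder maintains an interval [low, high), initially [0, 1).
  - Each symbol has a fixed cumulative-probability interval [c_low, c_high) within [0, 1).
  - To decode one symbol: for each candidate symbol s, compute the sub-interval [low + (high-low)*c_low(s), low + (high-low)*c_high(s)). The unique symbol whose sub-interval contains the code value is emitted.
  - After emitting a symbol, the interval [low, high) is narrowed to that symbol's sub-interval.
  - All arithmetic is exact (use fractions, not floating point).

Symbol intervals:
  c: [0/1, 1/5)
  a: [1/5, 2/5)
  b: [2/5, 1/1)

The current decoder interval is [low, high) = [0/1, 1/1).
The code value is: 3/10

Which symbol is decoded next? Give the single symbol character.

Interval width = high − low = 1/1 − 0/1 = 1/1
Scaled code = (code − low) / width = (3/10 − 0/1) / 1/1 = 3/10
  c: [0/1, 1/5) 
  a: [1/5, 2/5) ← scaled code falls here ✓
  b: [2/5, 1/1) 

Answer: a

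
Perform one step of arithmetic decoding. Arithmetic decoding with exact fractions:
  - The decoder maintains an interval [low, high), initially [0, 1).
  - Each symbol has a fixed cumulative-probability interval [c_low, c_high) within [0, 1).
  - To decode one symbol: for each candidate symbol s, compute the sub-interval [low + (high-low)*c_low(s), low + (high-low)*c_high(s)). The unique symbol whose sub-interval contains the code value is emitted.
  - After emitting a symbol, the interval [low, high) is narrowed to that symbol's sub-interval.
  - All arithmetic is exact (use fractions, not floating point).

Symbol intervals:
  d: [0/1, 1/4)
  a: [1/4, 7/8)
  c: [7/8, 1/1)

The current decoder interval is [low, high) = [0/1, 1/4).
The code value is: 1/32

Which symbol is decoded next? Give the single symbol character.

Interval width = high − low = 1/4 − 0/1 = 1/4
Scaled code = (code − low) / width = (1/32 − 0/1) / 1/4 = 1/8
  d: [0/1, 1/4) ← scaled code falls here ✓
  a: [1/4, 7/8) 
  c: [7/8, 1/1) 

Answer: d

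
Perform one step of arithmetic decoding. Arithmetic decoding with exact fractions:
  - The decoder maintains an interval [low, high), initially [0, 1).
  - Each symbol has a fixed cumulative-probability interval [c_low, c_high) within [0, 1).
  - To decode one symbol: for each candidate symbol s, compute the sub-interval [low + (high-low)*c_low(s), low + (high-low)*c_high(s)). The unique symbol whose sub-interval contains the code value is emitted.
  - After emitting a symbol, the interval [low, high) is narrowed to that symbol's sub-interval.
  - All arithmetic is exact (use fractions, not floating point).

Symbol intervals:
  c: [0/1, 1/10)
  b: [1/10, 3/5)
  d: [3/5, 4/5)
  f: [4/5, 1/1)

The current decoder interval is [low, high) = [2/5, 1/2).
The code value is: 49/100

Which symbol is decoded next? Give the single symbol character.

Interval width = high − low = 1/2 − 2/5 = 1/10
Scaled code = (code − low) / width = (49/100 − 2/5) / 1/10 = 9/10
  c: [0/1, 1/10) 
  b: [1/10, 3/5) 
  d: [3/5, 4/5) 
  f: [4/5, 1/1) ← scaled code falls here ✓

Answer: f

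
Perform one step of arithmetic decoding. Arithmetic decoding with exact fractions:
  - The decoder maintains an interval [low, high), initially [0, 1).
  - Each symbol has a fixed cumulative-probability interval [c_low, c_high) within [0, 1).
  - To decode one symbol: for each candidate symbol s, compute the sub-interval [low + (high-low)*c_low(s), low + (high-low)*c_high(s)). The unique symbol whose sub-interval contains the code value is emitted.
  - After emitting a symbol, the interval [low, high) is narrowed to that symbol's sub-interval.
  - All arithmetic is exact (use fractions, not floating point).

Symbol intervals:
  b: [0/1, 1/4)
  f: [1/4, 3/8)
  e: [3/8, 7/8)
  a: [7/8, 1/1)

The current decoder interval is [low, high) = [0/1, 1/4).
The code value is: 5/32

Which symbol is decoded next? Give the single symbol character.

Interval width = high − low = 1/4 − 0/1 = 1/4
Scaled code = (code − low) / width = (5/32 − 0/1) / 1/4 = 5/8
  b: [0/1, 1/4) 
  f: [1/4, 3/8) 
  e: [3/8, 7/8) ← scaled code falls here ✓
  a: [7/8, 1/1) 

Answer: e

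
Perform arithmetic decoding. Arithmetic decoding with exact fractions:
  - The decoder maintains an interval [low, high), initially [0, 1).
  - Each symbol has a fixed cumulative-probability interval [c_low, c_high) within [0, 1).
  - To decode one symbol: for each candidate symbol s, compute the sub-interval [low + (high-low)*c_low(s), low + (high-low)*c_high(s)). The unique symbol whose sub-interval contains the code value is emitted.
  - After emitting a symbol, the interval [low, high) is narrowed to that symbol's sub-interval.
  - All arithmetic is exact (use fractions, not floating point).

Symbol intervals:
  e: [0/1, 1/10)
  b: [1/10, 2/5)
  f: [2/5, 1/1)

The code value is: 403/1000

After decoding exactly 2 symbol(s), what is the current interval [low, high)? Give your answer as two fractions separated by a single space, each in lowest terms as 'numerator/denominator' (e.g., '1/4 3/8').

Answer: 2/5 23/50

Derivation:
Step 1: interval [0/1, 1/1), width = 1/1 - 0/1 = 1/1
  'e': [0/1 + 1/1*0/1, 0/1 + 1/1*1/10) = [0/1, 1/10)
  'b': [0/1 + 1/1*1/10, 0/1 + 1/1*2/5) = [1/10, 2/5)
  'f': [0/1 + 1/1*2/5, 0/1 + 1/1*1/1) = [2/5, 1/1) <- contains code 403/1000
  emit 'f', narrow to [2/5, 1/1)
Step 2: interval [2/5, 1/1), width = 1/1 - 2/5 = 3/5
  'e': [2/5 + 3/5*0/1, 2/5 + 3/5*1/10) = [2/5, 23/50) <- contains code 403/1000
  'b': [2/5 + 3/5*1/10, 2/5 + 3/5*2/5) = [23/50, 16/25)
  'f': [2/5 + 3/5*2/5, 2/5 + 3/5*1/1) = [16/25, 1/1)
  emit 'e', narrow to [2/5, 23/50)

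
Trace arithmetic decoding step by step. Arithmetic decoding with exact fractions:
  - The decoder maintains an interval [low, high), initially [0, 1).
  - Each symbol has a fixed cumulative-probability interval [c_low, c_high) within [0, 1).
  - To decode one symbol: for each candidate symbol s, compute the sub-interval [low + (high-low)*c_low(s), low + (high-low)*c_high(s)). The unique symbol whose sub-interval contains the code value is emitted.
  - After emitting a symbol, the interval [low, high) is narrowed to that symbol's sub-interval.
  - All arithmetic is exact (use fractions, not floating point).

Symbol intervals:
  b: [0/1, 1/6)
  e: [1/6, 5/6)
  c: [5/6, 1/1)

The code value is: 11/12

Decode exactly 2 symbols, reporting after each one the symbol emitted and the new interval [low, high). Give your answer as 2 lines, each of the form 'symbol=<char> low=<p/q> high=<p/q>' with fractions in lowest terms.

Step 1: interval [0/1, 1/1), width = 1/1 - 0/1 = 1/1
  'b': [0/1 + 1/1*0/1, 0/1 + 1/1*1/6) = [0/1, 1/6)
  'e': [0/1 + 1/1*1/6, 0/1 + 1/1*5/6) = [1/6, 5/6)
  'c': [0/1 + 1/1*5/6, 0/1 + 1/1*1/1) = [5/6, 1/1) <- contains code 11/12
  emit 'c', narrow to [5/6, 1/1)
Step 2: interval [5/6, 1/1), width = 1/1 - 5/6 = 1/6
  'b': [5/6 + 1/6*0/1, 5/6 + 1/6*1/6) = [5/6, 31/36)
  'e': [5/6 + 1/6*1/6, 5/6 + 1/6*5/6) = [31/36, 35/36) <- contains code 11/12
  'c': [5/6 + 1/6*5/6, 5/6 + 1/6*1/1) = [35/36, 1/1)
  emit 'e', narrow to [31/36, 35/36)

Answer: symbol=c low=5/6 high=1/1
symbol=e low=31/36 high=35/36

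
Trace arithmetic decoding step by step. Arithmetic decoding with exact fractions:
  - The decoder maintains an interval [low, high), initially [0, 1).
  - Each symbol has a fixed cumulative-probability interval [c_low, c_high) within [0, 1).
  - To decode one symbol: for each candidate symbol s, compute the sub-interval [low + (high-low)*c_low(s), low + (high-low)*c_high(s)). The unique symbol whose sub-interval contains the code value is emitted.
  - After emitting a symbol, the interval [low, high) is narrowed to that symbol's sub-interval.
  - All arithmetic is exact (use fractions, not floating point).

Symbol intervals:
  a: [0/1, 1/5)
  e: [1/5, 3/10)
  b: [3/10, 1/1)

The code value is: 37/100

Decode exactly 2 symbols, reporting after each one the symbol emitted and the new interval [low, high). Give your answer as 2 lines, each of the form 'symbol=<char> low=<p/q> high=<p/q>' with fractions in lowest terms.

Step 1: interval [0/1, 1/1), width = 1/1 - 0/1 = 1/1
  'a': [0/1 + 1/1*0/1, 0/1 + 1/1*1/5) = [0/1, 1/5)
  'e': [0/1 + 1/1*1/5, 0/1 + 1/1*3/10) = [1/5, 3/10)
  'b': [0/1 + 1/1*3/10, 0/1 + 1/1*1/1) = [3/10, 1/1) <- contains code 37/100
  emit 'b', narrow to [3/10, 1/1)
Step 2: interval [3/10, 1/1), width = 1/1 - 3/10 = 7/10
  'a': [3/10 + 7/10*0/1, 3/10 + 7/10*1/5) = [3/10, 11/25) <- contains code 37/100
  'e': [3/10 + 7/10*1/5, 3/10 + 7/10*3/10) = [11/25, 51/100)
  'b': [3/10 + 7/10*3/10, 3/10 + 7/10*1/1) = [51/100, 1/1)
  emit 'a', narrow to [3/10, 11/25)

Answer: symbol=b low=3/10 high=1/1
symbol=a low=3/10 high=11/25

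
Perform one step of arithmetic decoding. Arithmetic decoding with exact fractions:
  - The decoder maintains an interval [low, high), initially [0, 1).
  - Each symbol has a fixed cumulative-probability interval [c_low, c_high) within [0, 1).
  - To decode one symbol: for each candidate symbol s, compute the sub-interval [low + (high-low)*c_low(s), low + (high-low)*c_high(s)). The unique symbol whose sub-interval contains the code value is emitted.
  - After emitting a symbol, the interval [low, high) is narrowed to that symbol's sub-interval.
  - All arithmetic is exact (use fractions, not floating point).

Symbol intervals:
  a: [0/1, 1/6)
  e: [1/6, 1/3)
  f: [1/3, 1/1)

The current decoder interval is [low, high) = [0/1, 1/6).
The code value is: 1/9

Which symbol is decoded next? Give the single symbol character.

Interval width = high − low = 1/6 − 0/1 = 1/6
Scaled code = (code − low) / width = (1/9 − 0/1) / 1/6 = 2/3
  a: [0/1, 1/6) 
  e: [1/6, 1/3) 
  f: [1/3, 1/1) ← scaled code falls here ✓

Answer: f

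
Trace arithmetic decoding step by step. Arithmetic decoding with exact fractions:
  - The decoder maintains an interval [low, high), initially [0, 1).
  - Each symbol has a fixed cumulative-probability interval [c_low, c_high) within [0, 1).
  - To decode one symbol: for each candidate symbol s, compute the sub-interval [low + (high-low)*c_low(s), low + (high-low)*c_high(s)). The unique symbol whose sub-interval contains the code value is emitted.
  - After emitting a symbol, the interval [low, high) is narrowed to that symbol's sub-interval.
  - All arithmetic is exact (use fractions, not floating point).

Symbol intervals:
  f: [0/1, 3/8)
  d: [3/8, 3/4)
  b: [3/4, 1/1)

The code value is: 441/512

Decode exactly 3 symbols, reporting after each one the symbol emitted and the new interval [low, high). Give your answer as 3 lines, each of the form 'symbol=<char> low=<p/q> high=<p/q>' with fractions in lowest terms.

Step 1: interval [0/1, 1/1), width = 1/1 - 0/1 = 1/1
  'f': [0/1 + 1/1*0/1, 0/1 + 1/1*3/8) = [0/1, 3/8)
  'd': [0/1 + 1/1*3/8, 0/1 + 1/1*3/4) = [3/8, 3/4)
  'b': [0/1 + 1/1*3/4, 0/1 + 1/1*1/1) = [3/4, 1/1) <- contains code 441/512
  emit 'b', narrow to [3/4, 1/1)
Step 2: interval [3/4, 1/1), width = 1/1 - 3/4 = 1/4
  'f': [3/4 + 1/4*0/1, 3/4 + 1/4*3/8) = [3/4, 27/32)
  'd': [3/4 + 1/4*3/8, 3/4 + 1/4*3/4) = [27/32, 15/16) <- contains code 441/512
  'b': [3/4 + 1/4*3/4, 3/4 + 1/4*1/1) = [15/16, 1/1)
  emit 'd', narrow to [27/32, 15/16)
Step 3: interval [27/32, 15/16), width = 15/16 - 27/32 = 3/32
  'f': [27/32 + 3/32*0/1, 27/32 + 3/32*3/8) = [27/32, 225/256) <- contains code 441/512
  'd': [27/32 + 3/32*3/8, 27/32 + 3/32*3/4) = [225/256, 117/128)
  'b': [27/32 + 3/32*3/4, 27/32 + 3/32*1/1) = [117/128, 15/16)
  emit 'f', narrow to [27/32, 225/256)

Answer: symbol=b low=3/4 high=1/1
symbol=d low=27/32 high=15/16
symbol=f low=27/32 high=225/256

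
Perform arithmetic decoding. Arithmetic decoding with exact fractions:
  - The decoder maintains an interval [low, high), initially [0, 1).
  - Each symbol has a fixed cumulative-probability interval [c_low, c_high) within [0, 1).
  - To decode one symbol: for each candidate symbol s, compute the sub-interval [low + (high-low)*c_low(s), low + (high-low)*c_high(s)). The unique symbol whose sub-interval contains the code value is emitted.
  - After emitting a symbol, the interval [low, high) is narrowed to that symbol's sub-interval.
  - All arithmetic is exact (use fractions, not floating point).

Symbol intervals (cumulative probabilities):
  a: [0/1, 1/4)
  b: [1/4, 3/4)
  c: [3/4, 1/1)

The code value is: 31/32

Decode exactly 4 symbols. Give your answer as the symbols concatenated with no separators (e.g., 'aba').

Step 1: interval [0/1, 1/1), width = 1/1 - 0/1 = 1/1
  'a': [0/1 + 1/1*0/1, 0/1 + 1/1*1/4) = [0/1, 1/4)
  'b': [0/1 + 1/1*1/4, 0/1 + 1/1*3/4) = [1/4, 3/4)
  'c': [0/1 + 1/1*3/4, 0/1 + 1/1*1/1) = [3/4, 1/1) <- contains code 31/32
  emit 'c', narrow to [3/4, 1/1)
Step 2: interval [3/4, 1/1), width = 1/1 - 3/4 = 1/4
  'a': [3/4 + 1/4*0/1, 3/4 + 1/4*1/4) = [3/4, 13/16)
  'b': [3/4 + 1/4*1/4, 3/4 + 1/4*3/4) = [13/16, 15/16)
  'c': [3/4 + 1/4*3/4, 3/4 + 1/4*1/1) = [15/16, 1/1) <- contains code 31/32
  emit 'c', narrow to [15/16, 1/1)
Step 3: interval [15/16, 1/1), width = 1/1 - 15/16 = 1/16
  'a': [15/16 + 1/16*0/1, 15/16 + 1/16*1/4) = [15/16, 61/64)
  'b': [15/16 + 1/16*1/4, 15/16 + 1/16*3/4) = [61/64, 63/64) <- contains code 31/32
  'c': [15/16 + 1/16*3/4, 15/16 + 1/16*1/1) = [63/64, 1/1)
  emit 'b', narrow to [61/64, 63/64)
Step 4: interval [61/64, 63/64), width = 63/64 - 61/64 = 1/32
  'a': [61/64 + 1/32*0/1, 61/64 + 1/32*1/4) = [61/64, 123/128)
  'b': [61/64 + 1/32*1/4, 61/64 + 1/32*3/4) = [123/128, 125/128) <- contains code 31/32
  'c': [61/64 + 1/32*3/4, 61/64 + 1/32*1/1) = [125/128, 63/64)
  emit 'b', narrow to [123/128, 125/128)

Answer: ccbb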